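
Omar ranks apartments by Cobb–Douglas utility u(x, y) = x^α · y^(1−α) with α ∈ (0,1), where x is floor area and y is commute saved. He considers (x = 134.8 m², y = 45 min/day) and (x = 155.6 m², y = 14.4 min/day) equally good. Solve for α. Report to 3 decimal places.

Set the two utilities equal: 134.8^α·45^(1−α) = 155.6^α·14.4^(1−α).
Rearrange to (134.8/155.6)^α = (14.4/45)^(1−α) and take logs: α·-0.143496 = (1−α)·-1.139434.
Thus α·(-1.282930) = -1.139434, so α = -1.139434/-1.282930 ≈ 0.888.

α ≈ 0.888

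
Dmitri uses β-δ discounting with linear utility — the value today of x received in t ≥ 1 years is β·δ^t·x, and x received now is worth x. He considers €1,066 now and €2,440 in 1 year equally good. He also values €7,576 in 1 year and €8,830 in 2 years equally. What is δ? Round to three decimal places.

From the later pair, β·δ^1·7576 = β·δ^2·8830; dividing through, δ = 7576/8830 = 0.85798.

δ ≈ 0.858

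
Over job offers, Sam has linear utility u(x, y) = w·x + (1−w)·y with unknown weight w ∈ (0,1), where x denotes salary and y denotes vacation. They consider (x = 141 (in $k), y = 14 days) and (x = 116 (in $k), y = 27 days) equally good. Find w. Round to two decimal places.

u(141,14) = u(116,27) means w·141 + (1−w)·14 = w·116 + (1−w)·27.
Collecting terms: w·25 = (1−w)·13.
The marginal rate of substitution is 13/25, so w = 13/(25+13) = 0.34.

w = 0.34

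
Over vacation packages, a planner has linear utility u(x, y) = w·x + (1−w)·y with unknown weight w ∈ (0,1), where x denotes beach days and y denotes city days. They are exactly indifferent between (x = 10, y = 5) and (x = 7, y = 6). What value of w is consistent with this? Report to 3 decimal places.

w = 0.250

Equating utilities: w·10 + (1−w)·5 = w·7 + (1−w)·6.
w·(10−7) = (1−w)·(6−5), i.e. w·3 = (1−w)·1.
So w/(1−w) = 1/3 = 0.3333, giving w = 1/(3+1) = 0.250.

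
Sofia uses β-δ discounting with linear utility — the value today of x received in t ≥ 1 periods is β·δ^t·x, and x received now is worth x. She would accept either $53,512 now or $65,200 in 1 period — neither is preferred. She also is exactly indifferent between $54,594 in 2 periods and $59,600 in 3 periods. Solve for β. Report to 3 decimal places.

From the later pair, β·δ^2·54594 = β·δ^3·59600; dividing through, δ = 54594/59600 = 0.91601.
Substituting δ into 53512 = β·δ·65200: β = 53512/(59723.638) ≈ 0.896.

β ≈ 0.896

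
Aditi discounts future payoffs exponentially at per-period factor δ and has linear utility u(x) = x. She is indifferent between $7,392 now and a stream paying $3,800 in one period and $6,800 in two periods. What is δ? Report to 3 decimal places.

The stream is worth 3800δ + 6800δ² today, so 3800δ + 6800δ² = 7392.
Rearranged: 6800δ² + 3800δ − 7392 = 0.
By the quadratic formula (taking the positive root), δ = (−3800 + √215502400.00) / 13600 ≈ 0.800.

δ ≈ 0.800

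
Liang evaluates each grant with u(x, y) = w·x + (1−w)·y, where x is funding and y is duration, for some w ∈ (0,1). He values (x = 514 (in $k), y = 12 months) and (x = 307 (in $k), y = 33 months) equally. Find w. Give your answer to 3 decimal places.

w = 0.092

Equating utilities: w·514 + (1−w)·12 = w·307 + (1−w)·33.
Rearranging, 207·w − 21·(1−w) = 0.
Hence w = 21/(207+21) = 21/228 = 0.092.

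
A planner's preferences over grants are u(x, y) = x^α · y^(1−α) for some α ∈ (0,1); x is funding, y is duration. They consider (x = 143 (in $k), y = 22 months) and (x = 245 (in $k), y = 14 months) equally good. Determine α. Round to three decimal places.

α ≈ 0.456

The Cobb–Douglas utilities coincide, so 143^α·22^(1−α) = 245^α·14^(1−α).
Taking logs: α·ln 143 + (1−α)·ln 22 = α·ln 245 + (1−α)·ln 14, i.e. α·-0.538414 = (1−α)·-0.451985.
So α/(1−α) = (-0.451985)/(-0.538414) = 0.839475, and α = 0.839475/1.839475 ≈ 0.456.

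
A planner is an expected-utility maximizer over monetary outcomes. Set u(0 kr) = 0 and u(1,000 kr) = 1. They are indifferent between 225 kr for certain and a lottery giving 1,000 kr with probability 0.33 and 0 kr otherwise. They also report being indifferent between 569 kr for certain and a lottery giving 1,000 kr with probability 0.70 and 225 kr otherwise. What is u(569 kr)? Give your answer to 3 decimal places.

From the first indifference, u(225 kr) = 0.33·u(1,000 kr) + 0.67·u(0 kr) = 0.33·1 + 0.67·0 = 0.33.
The second indifference gives u(569 kr) = 0.70·u(1,000 kr) + 0.30·u(225 kr) = 0.70·1.00 + 0.30·0.33 = 0.7990.

0.799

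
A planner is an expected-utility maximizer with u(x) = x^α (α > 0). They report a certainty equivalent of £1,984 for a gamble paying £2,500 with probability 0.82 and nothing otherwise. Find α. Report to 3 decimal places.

α ≈ 0.858

Since u(0) = 0, the lottery's EU is 0.82·2500^α.
Indifference: 1984^α = 0.82·2500^α, so (1984/2500)^α = 0.82.
Taking logs: α·ln(1984/2500) = ln(0.82), so α = -0.198451 / -0.231176 ≈ 0.858.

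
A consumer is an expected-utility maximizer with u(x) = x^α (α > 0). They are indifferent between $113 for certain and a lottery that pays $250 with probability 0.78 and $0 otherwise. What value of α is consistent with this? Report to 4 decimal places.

Since u(0) = 0, the lottery's EU is 0.78·250^α.
Indifference: 113^α = 0.78·250^α, so (113/250)^α = 0.78.
α = ln(0.78) / ln(113/250) = -0.2484614/-0.7940731 ≈ 0.3129.

α ≈ 0.3129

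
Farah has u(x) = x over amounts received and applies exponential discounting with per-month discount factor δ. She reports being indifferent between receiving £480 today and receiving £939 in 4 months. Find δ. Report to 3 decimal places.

Equating discounted utilities: u(480) = δ^4·u(939) ⇒ δ^4 = u(480)/u(939).
With u(x) = x: δ^4 = 480/939 = 0.51118.
Taking the 4th root: δ = 0.51118^(1/4) ≈ 0.846.

δ ≈ 0.846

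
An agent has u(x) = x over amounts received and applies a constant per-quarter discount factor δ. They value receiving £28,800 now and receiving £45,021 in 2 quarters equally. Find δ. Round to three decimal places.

Equating discounted utilities: u(28800) = δ^2·u(45021) ⇒ δ^2 = u(28800)/u(45021).
With u(x) = x: δ^2 = 28800/45021 = 0.63970.
Hence δ = (0.63970)^(1/2) = 0.79981.

δ ≈ 0.800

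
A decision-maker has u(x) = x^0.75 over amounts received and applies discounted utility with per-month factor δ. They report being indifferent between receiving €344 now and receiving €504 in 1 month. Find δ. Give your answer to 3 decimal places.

δ ≈ 0.751

Equating discounted utilities: u(344) = δ·u(504) ⇒ δ = u(344)/u(504).
Since u(x) = x^0.75, δ = (344/504)^0.75 = 0.68254^0.75 = 0.75092.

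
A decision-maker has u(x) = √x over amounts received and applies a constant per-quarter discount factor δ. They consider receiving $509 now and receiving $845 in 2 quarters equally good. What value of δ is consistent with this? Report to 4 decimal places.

Equating discounted utilities: u(509) = δ^2·u(845) ⇒ δ^2 = u(509)/u(845).
With u(x) = √x: δ^2 = √509/√845 = √(509/845) = 0.77612.
Taking the square root: δ = 0.77612^(1/2) ≈ 0.8810.

δ ≈ 0.8810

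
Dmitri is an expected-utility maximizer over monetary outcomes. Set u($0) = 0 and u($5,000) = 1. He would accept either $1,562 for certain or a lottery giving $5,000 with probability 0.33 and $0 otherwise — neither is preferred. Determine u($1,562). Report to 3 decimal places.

0.330

u($1,562) equals the lottery's expected utility: 0.33·1 + 0.67·0 = 0.33.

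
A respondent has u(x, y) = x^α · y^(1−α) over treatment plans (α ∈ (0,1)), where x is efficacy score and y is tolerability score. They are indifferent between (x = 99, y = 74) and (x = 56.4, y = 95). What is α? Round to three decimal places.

α ≈ 0.307

Set the two utilities equal: 99^α·74^(1−α) = 56.4^α·95^(1−α).
(99/56.4)^α = (95/74)^(1−α); take logs: α·ln(99/56.4) = (1−α)·ln(95/74), i.e. α·0.562651 = (1−α)·0.249812.
So α/(1−α) = (0.249812)/(0.562651) = 0.443991, and α = 0.443991/1.443991 ≈ 0.307.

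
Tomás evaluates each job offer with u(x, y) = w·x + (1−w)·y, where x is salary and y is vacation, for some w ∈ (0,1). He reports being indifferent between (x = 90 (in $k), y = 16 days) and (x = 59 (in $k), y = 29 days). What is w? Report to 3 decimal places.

w = 0.295

u(90,16) = u(59,29) means w·90 + (1−w)·16 = w·59 + (1−w)·29.
Rearranging, 31·w − 13·(1−w) = 0.
Hence w = 13/(31+13) = 13/44 = 0.295.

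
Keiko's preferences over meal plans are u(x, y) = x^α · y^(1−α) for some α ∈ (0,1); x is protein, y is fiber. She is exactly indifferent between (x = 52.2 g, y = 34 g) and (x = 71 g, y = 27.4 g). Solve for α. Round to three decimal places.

α ≈ 0.412

Set the two utilities equal: 52.2^α·34^(1−α) = 71^α·27.4^(1−α).
Taking logs: α·ln 52.2 + (1−α)·ln 34 = α·ln 71 + (1−α)·ln 27.4, i.e. α·-0.307597 = (1−α)·-0.215818.
With A = -0.307597 and B = -0.215818: α·A = (1−α)·B, so α = B/(A+B) = -0.215818/-0.523415 ≈ 0.412.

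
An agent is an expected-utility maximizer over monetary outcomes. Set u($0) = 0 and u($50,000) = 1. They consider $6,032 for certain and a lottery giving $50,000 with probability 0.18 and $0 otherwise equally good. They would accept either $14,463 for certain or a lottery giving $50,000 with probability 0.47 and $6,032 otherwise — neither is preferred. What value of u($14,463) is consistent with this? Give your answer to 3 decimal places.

The first gamble pins u($6,032): it must equal 0.18·1 + 0.82·0 = 0.18.
The second indifference gives u($14,463) = 0.47·u($50,000) + 0.53·u($6,032) = 0.47·1.00 + 0.53·0.18 = 0.5654.

0.565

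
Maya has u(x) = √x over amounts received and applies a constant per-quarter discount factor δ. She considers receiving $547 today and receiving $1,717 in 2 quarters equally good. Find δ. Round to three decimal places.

The payoff in 2 quarters is discounted by δ^2, so u(547) = δ^2·u(1717) and δ^2 = u(547)/u(1717).
With u(x) = √x: δ^2 = √547/√1717 = √(547/1717) = 0.56443.
So δ = 0.56443^(1/2) ≈ 0.751.

δ ≈ 0.751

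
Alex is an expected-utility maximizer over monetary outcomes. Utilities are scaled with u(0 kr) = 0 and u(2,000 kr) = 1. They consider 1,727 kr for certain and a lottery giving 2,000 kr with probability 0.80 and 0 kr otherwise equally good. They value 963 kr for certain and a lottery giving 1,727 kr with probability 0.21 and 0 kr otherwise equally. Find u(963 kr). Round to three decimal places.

First, u(1,727 kr) = 0.80·u(2,000 kr) + 0.20·u(0 kr) = 0.80.
Chaining: u(963 kr) = 0.21·0.80 + 0.79·0.00 = 0.1680.

0.168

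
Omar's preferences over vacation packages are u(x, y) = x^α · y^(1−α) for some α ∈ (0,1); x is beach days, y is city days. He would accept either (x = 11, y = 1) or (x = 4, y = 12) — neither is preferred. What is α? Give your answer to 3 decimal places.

Indifference: 11^α · 1^(1−α) = 4^α · 12^(1−α).
Taking logs: α·ln 11 + (1−α)·ln 1 = α·ln 4 + (1−α)·ln 12, i.e. α·1.011601 = (1−α)·2.484907.
So α/(1−α) = (2.484907)/(1.011601) = 2.456410, and α = 2.456410/3.456410 ≈ 0.711.

α ≈ 0.711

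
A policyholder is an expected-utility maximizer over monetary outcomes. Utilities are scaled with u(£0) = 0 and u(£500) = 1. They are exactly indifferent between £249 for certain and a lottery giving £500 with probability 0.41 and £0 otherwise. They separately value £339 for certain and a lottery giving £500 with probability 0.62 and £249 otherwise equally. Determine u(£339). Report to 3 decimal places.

0.776

The first gamble pins u(£249): it must equal 0.41·1 + 0.59·0 = 0.41.
Then u(£339) = 0.62·u(£500) + 0.38·u(£249) = 0.62·1.00 + 0.38·0.41 = 0.7758.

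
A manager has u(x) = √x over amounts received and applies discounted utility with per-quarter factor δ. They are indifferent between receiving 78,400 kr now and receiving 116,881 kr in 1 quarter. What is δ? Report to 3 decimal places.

The payoff in 1 quarter is discounted by δ, so u(78400) = δ·u(116881) and δ = u(78400)/u(116881).
Since u(x) = √x, δ = √(78400/116881) = 0.81900.

δ ≈ 0.819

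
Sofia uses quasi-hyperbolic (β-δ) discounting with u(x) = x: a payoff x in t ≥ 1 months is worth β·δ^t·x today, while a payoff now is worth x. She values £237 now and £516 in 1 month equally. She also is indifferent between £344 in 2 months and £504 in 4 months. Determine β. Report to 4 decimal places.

Both payoffs in the second observation are in the future, so β drops out: δ^2·344 = δ^4·504 ⇒ δ^2 = 344/504 = 0.68254, so δ = 0.82616.
The first indifference: 237 = β·δ·516, so β = 237/(δ·516) = 237/(0.82616·516) ≈ 0.5559.

β ≈ 0.5559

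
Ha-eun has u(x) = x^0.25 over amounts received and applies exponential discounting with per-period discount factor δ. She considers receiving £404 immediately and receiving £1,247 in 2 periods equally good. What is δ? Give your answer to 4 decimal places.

Equating discounted utilities: u(404) = δ^2·u(1247) ⇒ δ^2 = u(404)/u(1247).
Since u(x) = x^0.25, δ^2 = (404/1247)^0.25 = 0.32398^0.25 = 0.75445.
Hence δ = (0.75445)^(1/2) = 0.868589.

δ ≈ 0.8686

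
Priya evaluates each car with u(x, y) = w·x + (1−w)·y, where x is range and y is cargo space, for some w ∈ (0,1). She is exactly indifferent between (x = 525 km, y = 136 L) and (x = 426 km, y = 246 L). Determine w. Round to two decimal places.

w = 0.53

Equating utilities: w·525 + (1−w)·136 = w·426 + (1−w)·246.
Collecting terms: w·99 = (1−w)·110.
So w/(1−w) = 110/99 = 1.1111, giving w = 110/(99+110) = 0.53.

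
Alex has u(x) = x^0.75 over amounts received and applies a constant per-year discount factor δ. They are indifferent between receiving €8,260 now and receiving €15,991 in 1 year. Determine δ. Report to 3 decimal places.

Indifference means u(8260) = δ · u(15991), so δ = u(8260)/u(15991).
Since u(x) = x^0.75, δ = (8260/15991)^0.75 = 0.51654^0.75 = 0.60930.

δ ≈ 0.609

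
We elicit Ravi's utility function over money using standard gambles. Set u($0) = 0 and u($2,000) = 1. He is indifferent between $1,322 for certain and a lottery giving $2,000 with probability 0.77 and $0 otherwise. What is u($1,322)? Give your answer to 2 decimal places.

0.77

By the standard-gamble method, u($1,322) is just the indifference probability on the best outcome: 0.77.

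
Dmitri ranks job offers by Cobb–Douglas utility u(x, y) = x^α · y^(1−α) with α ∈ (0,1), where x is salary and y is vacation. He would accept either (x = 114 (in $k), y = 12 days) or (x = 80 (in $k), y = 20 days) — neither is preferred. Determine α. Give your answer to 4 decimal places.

α ≈ 0.5906

Set the two utilities equal: 114^α·12^(1−α) = 80^α·20^(1−α).
(114/80)^α = (20/12)^(1−α); take logs: α·ln(114/80) = (1−α)·ln(20/12), i.e. α·0.3541718 = (1−α)·0.5108256.
So α/(1−α) = (0.5108256)/(0.3541718) = 1.4423102, and α = 1.4423102/2.4423102 ≈ 0.5906.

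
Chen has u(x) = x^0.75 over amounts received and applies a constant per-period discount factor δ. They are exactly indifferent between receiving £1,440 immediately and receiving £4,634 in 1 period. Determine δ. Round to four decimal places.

δ ≈ 0.4162

Indifference means u(1440) = δ · u(4634), so δ = u(1440)/u(4634).
Since u(x) = x^0.75, δ = (1440/4634)^0.75 = 0.31075^0.75 = 0.41620.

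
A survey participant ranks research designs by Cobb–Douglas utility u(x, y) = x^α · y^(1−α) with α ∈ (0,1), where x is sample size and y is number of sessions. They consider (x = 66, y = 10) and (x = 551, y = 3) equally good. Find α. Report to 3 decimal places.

α ≈ 0.362

Indifference: 66^α · 10^(1−α) = 551^α · 3^(1−α).
Taking logs: α·ln 66 + (1−α)·ln 10 = α·ln 551 + (1−α)·ln 3, i.e. α·-2.122080 = (1−α)·-1.203973.
Thus α·(-3.326053) = -1.203973, so α = -1.203973/-3.326053 ≈ 0.362.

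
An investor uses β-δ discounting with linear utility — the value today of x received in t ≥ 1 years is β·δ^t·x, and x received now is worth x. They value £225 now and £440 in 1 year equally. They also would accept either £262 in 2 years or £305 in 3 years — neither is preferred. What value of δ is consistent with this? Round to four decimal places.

δ ≈ 0.8590

The second indifference involves only future payoffs, so β cancels: β·δ^2·262 = β·δ^3·305, giving δ = 262/305 = 0.85902.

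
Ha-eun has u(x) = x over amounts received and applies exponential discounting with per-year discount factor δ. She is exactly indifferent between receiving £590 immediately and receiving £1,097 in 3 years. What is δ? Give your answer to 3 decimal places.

Indifference means u(590) = δ^3 · u(1097), so δ^3 = u(590)/u(1097).
With u(x) = x: δ^3 = 590/1097 = 0.53783.
Taking the cube root: δ = 0.53783^(1/3) ≈ 0.813.

δ ≈ 0.813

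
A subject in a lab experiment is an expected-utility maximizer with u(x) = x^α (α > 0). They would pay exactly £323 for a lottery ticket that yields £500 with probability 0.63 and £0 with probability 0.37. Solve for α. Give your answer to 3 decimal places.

Since u(0) = 0, the lottery's EU is 0.63·500^α.
Setting u(323) equal to that: 323^α = 0.63·500^α ⇒ (323/500)^α = 0.63.
Taking logs: α·ln(323/500) = ln(0.63), so α = -0.462035 / -0.436956 ≈ 1.057.

α ≈ 1.057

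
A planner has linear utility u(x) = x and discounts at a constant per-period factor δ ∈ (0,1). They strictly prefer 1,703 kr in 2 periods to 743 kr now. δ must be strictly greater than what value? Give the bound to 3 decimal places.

The preference means 743 < δ^2·1703.
Hence δ^2 > 743/1703 = 0.43629, and x ↦ x^(1/2) is increasing on (0,∞).
δ > 0.43629^(1/2) = 0.661.

δ > 0.661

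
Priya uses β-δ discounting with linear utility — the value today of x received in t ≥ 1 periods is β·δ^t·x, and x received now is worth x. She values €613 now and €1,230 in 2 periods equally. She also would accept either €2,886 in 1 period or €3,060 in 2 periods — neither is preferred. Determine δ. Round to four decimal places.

The second indifference involves only future payoffs, so β cancels: β·δ^1·2886 = β·δ^2·3060, giving δ = 2886/3060 = 0.94314.

δ ≈ 0.9431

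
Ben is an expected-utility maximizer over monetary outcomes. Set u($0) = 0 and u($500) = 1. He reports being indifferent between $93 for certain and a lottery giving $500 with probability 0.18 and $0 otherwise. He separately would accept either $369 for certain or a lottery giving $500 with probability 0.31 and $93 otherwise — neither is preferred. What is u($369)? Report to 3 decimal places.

0.434

First, u($93) = 0.18·u($500) + 0.82·u($0) = 0.18.
The second indifference gives u($369) = 0.31·u($500) + 0.69·u($93) = 0.31·1.00 + 0.69·0.18 = 0.4342.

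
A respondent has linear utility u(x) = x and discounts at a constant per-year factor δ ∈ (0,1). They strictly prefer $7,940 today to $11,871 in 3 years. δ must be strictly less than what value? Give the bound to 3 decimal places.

Under u(x) = x this choice says 7940 > δ^3·11871.
Hence δ^3 < 7940/11871 = 0.66886, and x ↦ x^(1/3) is increasing on (0,∞).
δ < (7940/11871)^(1/3) ≈ 0.875.

δ < 0.875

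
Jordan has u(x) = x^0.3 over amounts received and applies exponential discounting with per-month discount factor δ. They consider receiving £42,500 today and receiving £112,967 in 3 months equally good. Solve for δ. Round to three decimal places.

δ ≈ 0.907

Indifference means u(42500) = δ^3 · u(112967), so δ^3 = u(42500)/u(112967).
With u(x) = x^0.3: δ^3 = 42500^0.3/112967^0.3 = (42500/112967)^0.3 = 0.74582.
Hence δ = (0.74582)^(1/3) = 0.90687.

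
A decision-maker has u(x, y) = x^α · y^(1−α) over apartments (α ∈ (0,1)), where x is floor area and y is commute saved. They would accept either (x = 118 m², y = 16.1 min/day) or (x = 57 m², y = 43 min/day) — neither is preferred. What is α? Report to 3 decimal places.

Indifference: 118^α · 16.1^(1−α) = 57^α · 43^(1−α).
(118/57)^α = (43/16.1)^(1−α); take logs: α·ln(118/57) = (1−α)·ln(43/16.1), i.e. α·0.727633 = (1−α)·0.982381.
So α/(1−α) = (0.982381)/(0.727633) = 1.350105, and α = 1.350105/2.350105 ≈ 0.574.

α ≈ 0.574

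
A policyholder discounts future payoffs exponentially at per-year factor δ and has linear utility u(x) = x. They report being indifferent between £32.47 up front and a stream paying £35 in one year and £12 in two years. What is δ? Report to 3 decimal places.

δ ≈ 0.740

Equating present values: 32.47 = 35δ + 12δ².
That is, 12δ² + 35δ − 32.47 = 0, a quadratic in δ.
By the quadratic formula (taking the positive root), δ = (−35 + √2783.56) / 24 ≈ 0.740.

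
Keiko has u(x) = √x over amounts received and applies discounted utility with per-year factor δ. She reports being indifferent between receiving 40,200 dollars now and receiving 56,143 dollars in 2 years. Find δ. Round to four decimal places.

δ ≈ 0.9199

Indifference means u(40200) = δ^2 · u(56143), so δ^2 = u(40200)/u(56143).
With u(x) = √x: δ^2 = √40200/√56143 = √(40200/56143) = 0.84618.
So δ = 0.84618^(1/2) ≈ 0.9199.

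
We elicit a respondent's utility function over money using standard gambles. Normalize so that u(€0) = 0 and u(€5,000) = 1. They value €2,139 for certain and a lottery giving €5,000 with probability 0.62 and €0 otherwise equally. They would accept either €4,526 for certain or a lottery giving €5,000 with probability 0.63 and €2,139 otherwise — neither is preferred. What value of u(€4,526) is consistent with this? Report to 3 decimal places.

0.859

From the first indifference, u(€2,139) = 0.62·u(€5,000) + 0.38·u(€0) = 0.62·1 + 0.38·0 = 0.62.
Chaining: u(€4,526) = 0.63·1.00 + 0.37·0.62 = 0.8594.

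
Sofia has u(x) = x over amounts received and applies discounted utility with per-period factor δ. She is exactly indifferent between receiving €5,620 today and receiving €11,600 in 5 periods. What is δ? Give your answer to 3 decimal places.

Equating discounted utilities: u(5620) = δ^5·u(11600) ⇒ δ^5 = u(5620)/u(11600).
With u(x) = x: δ^5 = 5620/11600 = 0.48448.
So δ = 0.48448^(1/5) ≈ 0.865.

δ ≈ 0.865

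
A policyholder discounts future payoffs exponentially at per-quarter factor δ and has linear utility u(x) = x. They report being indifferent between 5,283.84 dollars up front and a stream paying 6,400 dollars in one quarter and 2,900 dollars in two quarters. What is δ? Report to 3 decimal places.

δ ≈ 0.640

Equating present values: 5283.84 = 6400δ + 2900δ².
That is, 2900δ² + 6400δ − 5283.84 = 0, a quadratic in δ.
The positive root is δ = [−6400 + √(6400² + 4·2900·5283.84)] / (2·2900) = (−6400 + 10112.000)/5800 ≈ 0.640.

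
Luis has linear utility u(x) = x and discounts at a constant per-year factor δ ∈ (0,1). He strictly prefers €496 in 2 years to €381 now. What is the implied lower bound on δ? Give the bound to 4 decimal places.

δ > 0.8764

Under u(x) = x this choice says 381 < δ^2·496.
So δ^2 > 381/496 = 0.76815; taking the square root of both positive sides preserves the inequality.
δ > 0.76815^(1/2) = 0.8764.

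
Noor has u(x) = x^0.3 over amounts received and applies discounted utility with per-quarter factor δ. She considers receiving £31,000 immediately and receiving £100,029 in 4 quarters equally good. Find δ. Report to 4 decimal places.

Equating discounted utilities: u(31000) = δ^4·u(100029) ⇒ δ^4 = u(31000)/u(100029).
With u(x) = x^0.3: δ^4 = 31000^0.3/100029^0.3 = (31000/100029)^0.3 = 0.70367.
Taking the 4th root: δ = 0.70367^(1/4) ≈ 0.9159.

δ ≈ 0.9159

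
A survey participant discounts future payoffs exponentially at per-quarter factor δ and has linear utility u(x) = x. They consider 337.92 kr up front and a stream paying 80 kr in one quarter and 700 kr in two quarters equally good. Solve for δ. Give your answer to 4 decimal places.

δ ≈ 0.6400

Equating present values: 337.92 = 80δ + 700δ².
That is, 700δ² + 80δ − 337.92 = 0, a quadratic in δ.
The positive root is δ = [−80 + √(80² + 4·700·337.92)] / (2·700) = (−80 + 976.000)/1400 ≈ 0.6400.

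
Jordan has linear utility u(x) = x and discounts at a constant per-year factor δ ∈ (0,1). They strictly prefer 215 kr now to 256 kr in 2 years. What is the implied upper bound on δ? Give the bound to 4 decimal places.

δ < 0.9164

Under u(x) = x this choice says 215 > δ^2·256.
Dividing by 256: δ^2 < 0.83984. Both sides are positive, so the square root keeps the direction.
δ < (215/256)^(1/2) ≈ 0.9164.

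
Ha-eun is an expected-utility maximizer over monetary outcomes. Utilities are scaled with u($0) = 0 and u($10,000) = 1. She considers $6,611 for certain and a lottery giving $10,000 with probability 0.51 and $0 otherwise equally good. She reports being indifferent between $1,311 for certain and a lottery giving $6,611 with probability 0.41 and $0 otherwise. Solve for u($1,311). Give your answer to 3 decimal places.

0.209

First, u($6,611) = 0.51·u($10,000) + 0.49·u($0) = 0.51.
The second indifference gives u($1,311) = 0.41·u($6,611) + 0.59·u($0) = 0.41·0.51 + 0.59·0.00 = 0.2091.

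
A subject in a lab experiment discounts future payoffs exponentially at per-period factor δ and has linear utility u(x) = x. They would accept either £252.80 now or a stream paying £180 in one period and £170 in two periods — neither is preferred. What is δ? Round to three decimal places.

δ ≈ 0.800

The stream is worth 180δ + 170δ² today, so 180δ + 170δ² = 252.80.
Rearranged: 170δ² + 180δ − 252.80 = 0.
The positive root is δ = [−180 + √(180² + 4·170·252.80)] / (2·170) = (−180 + 452.000)/340 ≈ 0.800.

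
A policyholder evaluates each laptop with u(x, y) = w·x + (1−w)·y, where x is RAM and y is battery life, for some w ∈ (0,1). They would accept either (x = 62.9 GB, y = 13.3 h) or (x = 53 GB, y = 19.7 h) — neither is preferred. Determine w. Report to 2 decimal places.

u(62.9,13.3) = u(53,19.7) means w·62.9 + (1−w)·13.3 = w·53 + (1−w)·19.7.
Collecting terms: w·9.9 = (1−w)·6.4.
Hence w = 6.4/(9.9+6.4) = 6.4/16.3 = 0.39.

w = 0.39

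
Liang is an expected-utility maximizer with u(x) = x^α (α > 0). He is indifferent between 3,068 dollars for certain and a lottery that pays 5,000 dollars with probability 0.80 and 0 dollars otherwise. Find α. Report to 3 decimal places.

Since u(0) = 0, the lottery's EU is 0.80·5000^α.
Setting u(3068) equal to that: 3068^α = 0.80·5000^α ⇒ (3068/5000)^α = 0.80.
Take logs: α = ln 0.80 / ln(3068/5000) ≈ 0.45688.

α ≈ 0.457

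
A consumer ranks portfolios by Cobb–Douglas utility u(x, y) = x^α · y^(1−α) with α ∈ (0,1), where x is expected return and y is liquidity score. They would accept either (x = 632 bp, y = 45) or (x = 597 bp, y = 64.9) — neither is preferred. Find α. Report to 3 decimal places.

α ≈ 0.865

Set the two utilities equal: 632^α·45^(1−α) = 597^α·64.9^(1−α).
Rearrange to (632/597)^α = (64.9/45)^(1−α) and take logs: α·0.056972 = (1−α)·0.366185.
Thus α·(0.423157) = 0.366185, so α = 0.366185/0.423157 ≈ 0.865.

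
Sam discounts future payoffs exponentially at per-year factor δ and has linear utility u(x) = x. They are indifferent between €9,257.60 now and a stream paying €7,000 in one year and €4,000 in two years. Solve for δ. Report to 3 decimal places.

δ ≈ 0.880

Present value of the stream is 7000·δ + 4000·δ². Indifference gives 7000δ + 4000δ² = 9257.60.
Rearranged: 4000δ² + 7000δ − 9257.60 = 0.
The positive root is δ = [−7000 + √(7000² + 4·4000·9257.60)] / (2·4000) = (−7000 + 14040.000)/8000 ≈ 0.880.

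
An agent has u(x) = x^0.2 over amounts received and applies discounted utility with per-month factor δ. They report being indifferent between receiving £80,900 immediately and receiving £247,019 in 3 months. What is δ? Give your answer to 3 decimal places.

δ ≈ 0.928

The payoff in 3 months is discounted by δ^3, so u(80900) = δ^3·u(247019) and δ^3 = u(80900)/u(247019).
Since u(x) = x^0.2, δ^3 = (80900/247019)^0.2 = 0.32751^0.2 = 0.79991.
Hence δ = (0.79991)^(1/3) = 0.92828.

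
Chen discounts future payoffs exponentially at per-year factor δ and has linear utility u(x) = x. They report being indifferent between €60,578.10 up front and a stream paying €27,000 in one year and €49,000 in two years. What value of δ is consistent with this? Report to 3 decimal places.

δ ≈ 0.870

The stream is worth 27000δ + 49000δ² today, so 27000δ + 49000δ² = 60578.10.
So 49000δ² + 27000δ − 60578.10 = 0.
By the quadratic formula (taking the positive root), δ = (−27000 + √12602307600.00) / 98000 ≈ 0.870.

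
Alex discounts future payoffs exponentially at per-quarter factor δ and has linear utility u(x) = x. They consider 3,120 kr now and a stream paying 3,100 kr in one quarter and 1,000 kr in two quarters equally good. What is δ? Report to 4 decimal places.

Equating present values: 3120 = 3100δ + 1000δ².
That is, 1000δ² + 3100δ − 3120 = 0, a quadratic in δ.
By the quadratic formula (taking the positive root), δ = (−3100 + √22090000.00) / 2000 ≈ 0.8000.

δ ≈ 0.8000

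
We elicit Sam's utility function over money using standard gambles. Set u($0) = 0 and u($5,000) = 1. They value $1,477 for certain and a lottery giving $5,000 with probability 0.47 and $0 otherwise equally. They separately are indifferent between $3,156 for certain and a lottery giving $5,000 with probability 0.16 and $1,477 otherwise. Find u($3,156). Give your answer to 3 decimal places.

The first gamble pins u($1,477): it must equal 0.47·1 + 0.53·0 = 0.47.
Then u($3,156) = 0.16·u($5,000) + 0.84·u($1,477) = 0.16·1.00 + 0.84·0.47 = 0.5548.

0.555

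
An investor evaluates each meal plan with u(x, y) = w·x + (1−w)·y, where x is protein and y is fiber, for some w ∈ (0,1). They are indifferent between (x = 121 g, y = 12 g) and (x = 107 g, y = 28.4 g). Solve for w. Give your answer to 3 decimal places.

Indifference: w·121 + (1−w)·12 = w·107 + (1−w)·28.4.
w·(121−107) = (1−w)·(28.4−12), i.e. w·14 = (1−w)·16.4.
So w/(1−w) = 16.4/14 = 1.1714, giving w = 16.4/(14+16.4) = 0.539.

w = 0.539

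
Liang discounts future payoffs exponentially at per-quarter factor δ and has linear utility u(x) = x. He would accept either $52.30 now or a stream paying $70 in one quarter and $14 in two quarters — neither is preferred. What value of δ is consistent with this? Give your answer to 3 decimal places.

δ ≈ 0.660

The stream is worth 70δ + 14δ² today, so 70δ + 14δ² = 52.30.
That is, 14δ² + 70δ − 52.30 = 0, a quadratic in δ.
δ = (−70 + √(70² + 4·14·52.30)) / (2·14) = (−70 + √7828.80) / 28 ≈ 0.660.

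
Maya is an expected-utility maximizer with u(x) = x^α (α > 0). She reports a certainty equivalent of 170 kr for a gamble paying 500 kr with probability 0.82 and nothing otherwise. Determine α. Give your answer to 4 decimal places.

α ≈ 0.1840

The lottery's expected utility is 0.82·u(500) + 0.18·u(0) = 0.82·500^α (since u(0) = 0 for α > 0).
Setting u(170) equal to that: 170^α = 0.82·500^α ⇒ (170/500)^α = 0.82.
Taking logs: α·ln(170/500) = ln(0.82), so α = -0.1984509 / -1.0788097 ≈ 0.1840.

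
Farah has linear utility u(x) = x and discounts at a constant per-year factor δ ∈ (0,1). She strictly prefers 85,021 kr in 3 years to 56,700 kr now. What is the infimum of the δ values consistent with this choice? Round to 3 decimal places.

δ > 0.874

Comparing present values: 56700 < δ^3·85021.
Hence δ^3 > 56700/85021 = 0.66689, and x ↦ x^(1/3) is increasing on (0,∞).
δ > (56700/85021)^(1/3) ≈ 0.874.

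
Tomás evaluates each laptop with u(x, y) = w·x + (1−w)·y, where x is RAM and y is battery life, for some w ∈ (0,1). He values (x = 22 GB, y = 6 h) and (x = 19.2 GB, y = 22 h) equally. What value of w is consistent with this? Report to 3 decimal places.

Indifference: w·22 + (1−w)·6 = w·19.2 + (1−w)·22.
w·(22−19.2) = (1−w)·(22−6), i.e. w·2.8 = (1−w)·16.
Hence w = 16/(2.8+16) = 16/18.8 = 0.851.

w = 0.851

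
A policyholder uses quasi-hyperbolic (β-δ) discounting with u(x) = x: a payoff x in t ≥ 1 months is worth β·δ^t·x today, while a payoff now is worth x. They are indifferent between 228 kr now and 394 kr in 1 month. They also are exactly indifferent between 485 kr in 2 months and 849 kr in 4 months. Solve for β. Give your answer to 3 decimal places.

β ≈ 0.766

The second indifference involves only future payoffs, so β cancels: β·δ^2·485 = β·δ^4·849, giving δ^2 = 485/849 = 0.57126, so δ = 0.75582.
The first indifference: 228 = β·δ·394, so β = 228/(δ·394) = 228/(0.75582·394) ≈ 0.766.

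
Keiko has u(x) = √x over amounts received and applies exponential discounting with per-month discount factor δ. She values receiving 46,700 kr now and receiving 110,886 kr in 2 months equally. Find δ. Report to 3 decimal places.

Indifference means u(46700) = δ^2 · u(110886), so δ^2 = u(46700)/u(110886).
With u(x) = √x: δ^2 = √46700/√110886 = √(46700/110886) = 0.64896.
Taking the square root: δ = 0.64896^(1/2) ≈ 0.806.

δ ≈ 0.806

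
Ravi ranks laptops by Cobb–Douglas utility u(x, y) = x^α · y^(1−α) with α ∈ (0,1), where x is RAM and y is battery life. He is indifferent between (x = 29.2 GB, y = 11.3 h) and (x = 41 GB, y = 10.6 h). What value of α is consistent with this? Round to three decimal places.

α ≈ 0.159

Set the two utilities equal: 29.2^α·11.3^(1−α) = 41^α·10.6^(1−α).
Taking logs: α·ln 29.2 + (1−α)·ln 11.3 = α·ln 41 + (1−α)·ln 10.6, i.e. α·-0.339403 = (1−α)·-0.063949.
Thus α·(-0.403352) = -0.063949, so α = -0.063949/-0.403352 ≈ 0.159.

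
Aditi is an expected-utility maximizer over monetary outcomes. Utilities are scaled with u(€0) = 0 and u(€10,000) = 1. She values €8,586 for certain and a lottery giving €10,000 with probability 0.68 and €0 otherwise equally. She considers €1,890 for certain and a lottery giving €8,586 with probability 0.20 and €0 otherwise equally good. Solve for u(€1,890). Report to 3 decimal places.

0.136

First, u(€8,586) = 0.68·u(€10,000) + 0.32·u(€0) = 0.68.
The second indifference gives u(€1,890) = 0.20·u(€8,586) + 0.80·u(€0) = 0.20·0.68 + 0.80·0.00 = 0.1360.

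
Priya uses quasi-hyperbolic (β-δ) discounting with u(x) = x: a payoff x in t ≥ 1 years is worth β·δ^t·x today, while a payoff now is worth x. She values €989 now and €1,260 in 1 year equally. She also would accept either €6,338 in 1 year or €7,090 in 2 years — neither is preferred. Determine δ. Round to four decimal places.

The second indifference involves only future payoffs, so β cancels: β·δ^1·6338 = β·δ^2·7090, giving δ = 6338/7090 = 0.89394.

δ ≈ 0.8939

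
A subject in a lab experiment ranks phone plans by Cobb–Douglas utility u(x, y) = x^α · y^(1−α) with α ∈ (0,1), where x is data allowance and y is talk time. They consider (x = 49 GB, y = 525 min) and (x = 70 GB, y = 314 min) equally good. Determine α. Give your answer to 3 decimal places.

Indifference: 49^α · 525^(1−α) = 70^α · 314^(1−α).
Rearrange to (49/70)^α = (314/525)^(1−α) and take logs: α·-0.356675 = (1−α)·-0.514005.
So α/(1−α) = (-0.514005)/(-0.356675) = 1.441102, and α = 1.441102/2.441102 ≈ 0.590.

α ≈ 0.590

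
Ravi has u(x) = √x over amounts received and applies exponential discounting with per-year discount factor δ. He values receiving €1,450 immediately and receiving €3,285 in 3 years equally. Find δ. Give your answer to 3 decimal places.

δ ≈ 0.873

The payoff in 3 years is discounted by δ^3, so u(1450) = δ^3·u(3285) and δ^3 = u(1450)/u(3285).
With u(x) = √x: δ^3 = √1450/√3285 = √(1450/3285) = 0.66438.
So δ = 0.66438^(1/3) ≈ 0.873.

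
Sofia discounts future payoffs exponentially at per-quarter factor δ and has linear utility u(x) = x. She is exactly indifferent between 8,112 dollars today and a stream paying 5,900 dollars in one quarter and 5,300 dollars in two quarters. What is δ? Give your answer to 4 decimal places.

δ ≈ 0.8000

Equating present values: 8112 = 5900δ + 5300δ².
Rearranged: 5300δ² + 5900δ − 8112 = 0.
By the quadratic formula (taking the positive root), δ = (−5900 + √206784400.00) / 10600 ≈ 0.8000.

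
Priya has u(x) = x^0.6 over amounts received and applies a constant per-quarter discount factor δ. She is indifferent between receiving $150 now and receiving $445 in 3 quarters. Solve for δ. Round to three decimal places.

δ ≈ 0.805

Indifference means u(150) = δ^3 · u(445), so δ^3 = u(150)/u(445).
Since u(x) = x^0.6, δ^3 = (150/445)^0.6 = 0.33708^0.6 = 0.52076.
So δ = 0.52076^(1/3) ≈ 0.805.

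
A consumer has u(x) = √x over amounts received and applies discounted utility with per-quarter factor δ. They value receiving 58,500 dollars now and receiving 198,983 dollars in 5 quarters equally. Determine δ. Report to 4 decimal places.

δ ≈ 0.8848

Indifference means u(58500) = δ^5 · u(198983), so δ^5 = u(58500)/u(198983).
Since u(x) = √x, δ^5 = √(58500/198983) = 0.54221.
Taking the 5th root: δ = 0.54221^(1/5) ≈ 0.8848.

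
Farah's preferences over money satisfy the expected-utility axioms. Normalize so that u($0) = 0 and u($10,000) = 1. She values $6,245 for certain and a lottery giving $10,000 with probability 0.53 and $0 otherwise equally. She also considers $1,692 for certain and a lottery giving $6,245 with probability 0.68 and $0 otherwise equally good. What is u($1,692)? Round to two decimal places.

0.36

The first gamble pins u($6,245): it must equal 0.53·1 + 0.47·0 = 0.53.
Then u($1,692) = 0.68·u($6,245) + 0.32·u($0) = 0.68·0.53 + 0.32·0.00 = 0.3604.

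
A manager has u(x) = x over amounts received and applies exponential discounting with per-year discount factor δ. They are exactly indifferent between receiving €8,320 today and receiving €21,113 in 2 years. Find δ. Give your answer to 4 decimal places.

Equating discounted utilities: u(8320) = δ^2·u(21113) ⇒ δ^2 = u(8320)/u(21113).
With u(x) = x: δ^2 = 8320/21113 = 0.39407.
So δ = 0.39407^(1/2) ≈ 0.6277.

δ ≈ 0.6277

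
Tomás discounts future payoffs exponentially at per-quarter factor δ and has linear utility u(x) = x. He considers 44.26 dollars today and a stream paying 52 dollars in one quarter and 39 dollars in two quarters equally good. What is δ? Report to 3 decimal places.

Equating present values: 44.26 = 52δ + 39δ².
That is, 39δ² + 52δ − 44.26 = 0, a quadratic in δ.
δ = (−52 + √(52² + 4·39·44.26)) / (2·39) = (−52 + √9608.56) / 78 ≈ 0.590.

δ ≈ 0.590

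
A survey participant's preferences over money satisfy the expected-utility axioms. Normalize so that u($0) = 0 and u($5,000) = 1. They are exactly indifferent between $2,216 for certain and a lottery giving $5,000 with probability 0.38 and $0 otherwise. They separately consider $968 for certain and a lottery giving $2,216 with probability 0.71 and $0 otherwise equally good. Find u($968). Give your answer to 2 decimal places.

From the first indifference, u($2,216) = 0.38·u($5,000) + 0.62·u($0) = 0.38·1 + 0.62·0 = 0.38.
The second indifference gives u($968) = 0.71·u($2,216) + 0.29·u($0) = 0.71·0.38 + 0.29·0.00 = 0.2698.

0.27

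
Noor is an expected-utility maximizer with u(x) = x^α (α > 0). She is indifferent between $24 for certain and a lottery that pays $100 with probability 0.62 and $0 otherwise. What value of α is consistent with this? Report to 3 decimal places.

α ≈ 0.335

EU(lottery) = 0.62·100^α + 0.38·0 = 0.62·100^α.
Equating: 24^α = 0.62·100^α, i.e. 0.2400^α = 0.62.
α = ln(0.62) / ln(24/100) = -0.478036/-1.427116 ≈ 0.335.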